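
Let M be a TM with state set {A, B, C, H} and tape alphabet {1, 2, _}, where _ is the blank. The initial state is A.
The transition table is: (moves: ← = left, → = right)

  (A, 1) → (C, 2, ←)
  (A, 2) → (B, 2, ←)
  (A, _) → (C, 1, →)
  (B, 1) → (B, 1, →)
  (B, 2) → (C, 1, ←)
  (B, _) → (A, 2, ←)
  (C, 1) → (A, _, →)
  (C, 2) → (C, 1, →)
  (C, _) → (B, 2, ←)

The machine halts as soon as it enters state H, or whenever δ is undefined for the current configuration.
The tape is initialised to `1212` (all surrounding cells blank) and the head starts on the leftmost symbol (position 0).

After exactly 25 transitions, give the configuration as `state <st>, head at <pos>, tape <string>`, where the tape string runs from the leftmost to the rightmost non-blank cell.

state=A head=0 tape=______[1]212   (A,1)→(C,2,←)
state=C head=-1 tape=_____[_]2212   (C,_)→(B,2,←)
state=B head=-2 tape=____[_]22212   (B,_)→(A,2,←)
state=A head=-3 tape=___[_]222212   (A,_)→(C,1,→)
state=C head=-2 tape=___1[2]22212   (C,2)→(C,1,→)
state=C head=-1 tape=___11[2]2212   (C,2)→(C,1,→)
state=C head=0 tape=___111[2]212   (C,2)→(C,1,→)
state=C head=1 tape=___1111[2]12   (C,2)→(C,1,→)
state=C head=2 tape=___11111[1]2   (C,1)→(A,_,→)
state=A head=3 tape=___11111_[2]   (A,2)→(B,2,←)
state=B head=2 tape=___11111[_]2   (B,_)→(A,2,←)
state=A head=1 tape=___1111[1]22   (A,1)→(C,2,←)
state=C head=0 tape=___111[1]222   (C,1)→(A,_,→)
state=A head=1 tape=___111_[2]22   (A,2)→(B,2,←)
state=B head=0 tape=___111[_]222   (B,_)→(A,2,←)
state=A head=-1 tape=___11[1]2222   (A,1)→(C,2,←)
state=C head=-2 tape=___1[1]22222   (C,1)→(A,_,→)
state=A head=-1 tape=___1_[2]2222   (A,2)→(B,2,←)
state=B head=-2 tape=___1[_]22222   (B,_)→(A,2,←)
state=A head=-3 tape=___[1]222222   (A,1)→(C,2,←)
state=C head=-4 tape=__[_]2222222   (C,_)→(B,2,←)
state=B head=-5 tape=_[_]22222222   (B,_)→(A,2,←)
state=A head=-6 tape=[_]222222222   (A,_)→(C,1,→)
state=C head=-5 tape=1[2]22222222   (C,2)→(C,1,→)
state=C head=-4 tape=11[2]2222222   (C,2)→(C,1,→)
state=C head=-3 tape=111[2]222222
After 25 steps: state C, head at -3, tape 1112222222.

state C, head at -3, tape 1112222222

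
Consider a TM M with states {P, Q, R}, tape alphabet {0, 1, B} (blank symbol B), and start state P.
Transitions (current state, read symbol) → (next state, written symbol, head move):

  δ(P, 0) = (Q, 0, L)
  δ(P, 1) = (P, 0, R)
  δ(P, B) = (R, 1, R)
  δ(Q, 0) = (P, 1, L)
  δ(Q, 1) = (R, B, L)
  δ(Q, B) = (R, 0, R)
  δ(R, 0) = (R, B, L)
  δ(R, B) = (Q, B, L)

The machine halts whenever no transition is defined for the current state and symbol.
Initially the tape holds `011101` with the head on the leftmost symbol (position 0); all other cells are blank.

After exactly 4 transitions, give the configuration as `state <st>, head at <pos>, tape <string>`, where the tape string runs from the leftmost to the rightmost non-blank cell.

state=P head=0 tape=BB[0]11101   (P,0)→(Q,0,L)
state=Q head=-1 tape=B[B]011101   (Q,B)→(R,0,R)
state=R head=0 tape=B0[0]11101   (R,0)→(R,B,L)
state=R head=-1 tape=B[0]B11101   (R,0)→(R,B,L)
state=R head=-2 tape=[B]BB11101
After 4 steps: state R, head at -2, tape 11101.

state R, head at -2, tape 11101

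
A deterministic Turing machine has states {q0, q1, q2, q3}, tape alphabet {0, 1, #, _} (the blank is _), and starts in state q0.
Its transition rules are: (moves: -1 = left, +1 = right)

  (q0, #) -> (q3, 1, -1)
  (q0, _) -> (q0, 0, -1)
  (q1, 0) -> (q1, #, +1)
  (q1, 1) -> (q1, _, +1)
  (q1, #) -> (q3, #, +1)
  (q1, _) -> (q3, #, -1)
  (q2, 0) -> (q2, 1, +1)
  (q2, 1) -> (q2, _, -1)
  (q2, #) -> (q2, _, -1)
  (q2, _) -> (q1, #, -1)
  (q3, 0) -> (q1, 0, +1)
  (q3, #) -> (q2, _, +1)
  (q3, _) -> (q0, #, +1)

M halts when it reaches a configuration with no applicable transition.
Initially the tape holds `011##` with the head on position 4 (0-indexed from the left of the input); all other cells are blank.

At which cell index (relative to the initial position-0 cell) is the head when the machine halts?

q0 | 011#[#]_   read # → write 1, move -1, go to q3
q3 | 011[#]1_   read # → write _, move +1, go to q2
q2 | 011_[1]_   read 1 → write _, move -1, go to q2
q2 | 011[_]__   read _ → write #, move -1, go to q1
q1 | 01[1]#__   read 1 → write _, move +1, go to q1
q1 | 01_[#]__   read # → write #, move +1, go to q3
q3 | 01_#[_]_   read _ → write #, move +1, go to q0
q0 | 01_##[_]   read _ → write 0, move -1, go to q0
q0 | 01_#[#]0   read # → write 1, move -1, go to q3
q3 | 01_[#]10   read # → write _, move +1, go to q2
q2 | 01__[1]0   read 1 → write _, move -1, go to q2
q2 | 01_[_]_0   read _ → write #, move -1, go to q1
q1 | 01[_]#_0   read _ → write #, move -1, go to q3
q3 | 0[1]##_0
At halt the head is at cell 1.

1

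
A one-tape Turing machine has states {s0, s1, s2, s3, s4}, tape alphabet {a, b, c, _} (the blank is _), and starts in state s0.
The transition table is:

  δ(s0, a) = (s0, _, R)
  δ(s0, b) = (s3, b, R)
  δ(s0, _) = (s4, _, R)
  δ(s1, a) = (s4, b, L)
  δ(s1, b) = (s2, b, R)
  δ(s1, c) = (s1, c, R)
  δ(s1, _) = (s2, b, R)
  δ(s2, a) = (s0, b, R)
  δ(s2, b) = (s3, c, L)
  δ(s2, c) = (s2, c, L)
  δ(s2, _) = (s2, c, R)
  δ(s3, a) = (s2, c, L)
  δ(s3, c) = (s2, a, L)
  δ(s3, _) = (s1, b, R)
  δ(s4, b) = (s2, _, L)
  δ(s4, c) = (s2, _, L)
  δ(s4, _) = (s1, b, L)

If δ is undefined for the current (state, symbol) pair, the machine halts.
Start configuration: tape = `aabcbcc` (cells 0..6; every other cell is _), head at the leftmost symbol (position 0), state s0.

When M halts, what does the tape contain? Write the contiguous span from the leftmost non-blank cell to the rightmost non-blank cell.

bcbcbcc

s0 | [a]abcbcc   read a → write _, move R, go to s0
s0 | _[a]bcbcc   read a → write _, move R, go to s0
s0 | __[b]cbcc   read b → write b, move R, go to s3
s3 | __b[c]bcc   read c → write a, move L, go to s2
s2 | __[b]abcc   read b → write c, move L, go to s3
s3 | _[_]cabcc   read _ → write b, move R, go to s1
s1 | _b[c]abcc   read c → write c, move R, go to s1
s1 | _bc[a]bcc   read a → write b, move L, go to s4
s4 | _b[c]bbcc   read c → write _, move L, go to s2
s2 | _[b]_bbcc   read b → write c, move L, go to s3
s3 | [_]c_bbcc   read _ → write b, move R, go to s1
s1 | b[c]_bbcc   read c → write c, move R, go to s1
s1 | bc[_]bbcc   read _ → write b, move R, go to s2
s2 | bcb[b]bcc   read b → write c, move L, go to s3
s3 | bc[b]cbcc
The non-blank tape span at halt is bcbcbcc.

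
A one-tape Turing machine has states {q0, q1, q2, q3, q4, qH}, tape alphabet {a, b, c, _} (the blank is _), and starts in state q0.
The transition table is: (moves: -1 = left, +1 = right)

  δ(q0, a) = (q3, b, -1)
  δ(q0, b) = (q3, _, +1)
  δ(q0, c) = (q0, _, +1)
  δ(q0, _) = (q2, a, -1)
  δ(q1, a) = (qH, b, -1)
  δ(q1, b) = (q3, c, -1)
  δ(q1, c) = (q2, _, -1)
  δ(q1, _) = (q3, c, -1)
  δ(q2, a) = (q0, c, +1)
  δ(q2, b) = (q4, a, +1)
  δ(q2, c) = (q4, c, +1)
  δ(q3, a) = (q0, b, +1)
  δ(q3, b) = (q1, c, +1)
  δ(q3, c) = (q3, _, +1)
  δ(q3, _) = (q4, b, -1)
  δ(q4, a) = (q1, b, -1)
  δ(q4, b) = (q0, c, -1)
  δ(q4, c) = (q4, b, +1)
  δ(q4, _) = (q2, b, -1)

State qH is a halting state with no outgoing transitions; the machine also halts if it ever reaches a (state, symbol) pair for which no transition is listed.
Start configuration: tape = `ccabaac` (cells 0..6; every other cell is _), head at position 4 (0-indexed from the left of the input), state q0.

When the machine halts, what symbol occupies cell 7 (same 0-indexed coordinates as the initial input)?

state=q0 head=4 tape=ccab[a]ac_   (q0,a)→(q3,b,-1)
state=q3 head=3 tape=cca[b]bac_   (q3,b)→(q1,c,+1)
state=q1 head=4 tape=ccac[b]ac_   (q1,b)→(q3,c,-1)
state=q3 head=3 tape=cca[c]cac_   (q3,c)→(q3,_,+1)
state=q3 head=4 tape=cca_[c]ac_   (q3,c)→(q3,_,+1)
state=q3 head=5 tape=cca__[a]c_   (q3,a)→(q0,b,+1)
state=q0 head=6 tape=cca__b[c]_   (q0,c)→(q0,_,+1)
state=q0 head=7 tape=cca__b_[_]   (q0,_)→(q2,a,-1)
state=q2 head=6 tape=cca__b[_]a
Cell 7 holds a when M halts.

a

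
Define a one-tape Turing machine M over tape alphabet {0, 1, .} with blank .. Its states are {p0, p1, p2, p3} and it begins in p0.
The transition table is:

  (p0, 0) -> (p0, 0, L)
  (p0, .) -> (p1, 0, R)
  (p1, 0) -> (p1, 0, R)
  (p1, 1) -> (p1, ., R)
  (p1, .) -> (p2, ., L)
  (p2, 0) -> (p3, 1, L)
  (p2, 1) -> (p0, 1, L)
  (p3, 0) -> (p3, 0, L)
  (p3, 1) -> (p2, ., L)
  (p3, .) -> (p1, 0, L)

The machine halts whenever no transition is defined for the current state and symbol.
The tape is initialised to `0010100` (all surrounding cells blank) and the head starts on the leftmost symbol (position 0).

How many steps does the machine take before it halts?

18

p0 | .[0]010100.   read 0 → write 0, move L, go to p0
p0 | [.]0010100.   read . → write 0, move R, go to p1
p1 | 0[0]010100.   read 0 → write 0, move R, go to p1
p1 | 00[0]10100.   read 0 → write 0, move R, go to p1
p1 | 000[1]0100.   read 1 → write ., move R, go to p1
p1 | 000.[0]100.   read 0 → write 0, move R, go to p1
p1 | 000.0[1]00.   read 1 → write ., move R, go to p1
p1 | 000.0.[0]0.   read 0 → write 0, move R, go to p1
p1 | 000.0.0[0].   read 0 → write 0, move R, go to p1
p1 | 000.0.00[.]   read . → write ., move L, go to p2
p2 | 000.0.0[0].   read 0 → write 1, move L, go to p3
p3 | 000.0.[0]1.   read 0 → write 0, move L, go to p3
p3 | 000.0[.]01.   read . → write 0, move L, go to p1
p1 | 000.[0]001.   read 0 → write 0, move R, go to p1
p1 | 000.0[0]01.   read 0 → write 0, move R, go to p1
p1 | 000.00[0]1.   read 0 → write 0, move R, go to p1
p1 | 000.000[1].   read 1 → write ., move R, go to p1
p1 | 000.000.[.]   read . → write ., move L, go to p2
p2 | 000.000[.].
M halts after 18 transitions.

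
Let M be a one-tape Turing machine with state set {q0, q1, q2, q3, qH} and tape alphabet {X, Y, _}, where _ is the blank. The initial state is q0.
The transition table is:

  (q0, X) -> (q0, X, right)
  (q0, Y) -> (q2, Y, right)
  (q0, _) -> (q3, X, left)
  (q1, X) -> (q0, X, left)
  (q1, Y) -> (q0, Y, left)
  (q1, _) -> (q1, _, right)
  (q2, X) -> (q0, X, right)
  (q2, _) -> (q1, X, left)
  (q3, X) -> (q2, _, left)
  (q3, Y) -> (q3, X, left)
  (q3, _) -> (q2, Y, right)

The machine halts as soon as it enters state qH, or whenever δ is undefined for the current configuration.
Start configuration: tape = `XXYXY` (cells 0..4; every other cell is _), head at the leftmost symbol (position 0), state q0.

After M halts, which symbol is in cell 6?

X

q0 | [X]XYXY__   read X → write X, move right, go to q0
q0 | X[X]YXY__   read X → write X, move right, go to q0
q0 | XX[Y]XY__   read Y → write Y, move right, go to q2
q2 | XXY[X]Y__   read X → write X, move right, go to q0
q0 | XXYX[Y]__   read Y → write Y, move right, go to q2
q2 | XXYXY[_]_   read _ → write X, move left, go to q1
q1 | XXYX[Y]X_   read Y → write Y, move left, go to q0
q0 | XXY[X]YX_   read X → write X, move right, go to q0
q0 | XXYX[Y]X_   read Y → write Y, move right, go to q2
q2 | XXYXY[X]_   read X → write X, move right, go to q0
q0 | XXYXYX[_]   read _ → write X, move left, go to q3
q3 | XXYXY[X]X   read X → write _, move left, go to q2
q2 | XXYX[Y]_X
Cell 6 holds X when M halts.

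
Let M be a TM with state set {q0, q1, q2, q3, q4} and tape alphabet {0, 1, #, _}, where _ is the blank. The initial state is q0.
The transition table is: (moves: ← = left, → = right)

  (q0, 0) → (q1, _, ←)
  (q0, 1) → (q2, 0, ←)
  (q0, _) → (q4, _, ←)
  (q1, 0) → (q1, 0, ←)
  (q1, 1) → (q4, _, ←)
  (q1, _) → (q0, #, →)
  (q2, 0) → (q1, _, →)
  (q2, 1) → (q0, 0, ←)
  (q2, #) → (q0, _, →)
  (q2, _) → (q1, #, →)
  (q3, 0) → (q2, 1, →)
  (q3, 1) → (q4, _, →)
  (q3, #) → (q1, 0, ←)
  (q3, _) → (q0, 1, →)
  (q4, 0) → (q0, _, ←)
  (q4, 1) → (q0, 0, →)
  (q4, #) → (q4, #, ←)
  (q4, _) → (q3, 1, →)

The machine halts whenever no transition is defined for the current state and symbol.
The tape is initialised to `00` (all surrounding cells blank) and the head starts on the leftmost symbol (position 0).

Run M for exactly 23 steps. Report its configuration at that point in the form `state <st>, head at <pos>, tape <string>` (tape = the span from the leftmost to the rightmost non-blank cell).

state q1, head at -5, tape #0_____0

state=q0 head=0 tape=______[0]0   (q0,0)→(q1,_,←)
state=q1 head=-1 tape=_____[_]_0   (q1,_)→(q0,#,→)
state=q0 head=0 tape=_____#[_]0   (q0,_)→(q4,_,←)
state=q4 head=-1 tape=_____[#]_0   (q4,#)→(q4,#,←)
state=q4 head=-2 tape=____[_]#_0   (q4,_)→(q3,1,→)
state=q3 head=-1 tape=____1[#]_0   (q3,#)→(q1,0,←)
state=q1 head=-2 tape=____[1]0_0   (q1,1)→(q4,_,←)
state=q4 head=-3 tape=___[_]_0_0   (q4,_)→(q3,1,→)
state=q3 head=-2 tape=___1[_]0_0   (q3,_)→(q0,1,→)
state=q0 head=-1 tape=___11[0]_0   (q0,0)→(q1,_,←)
state=q1 head=-2 tape=___1[1]__0   (q1,1)→(q4,_,←)
state=q4 head=-3 tape=___[1]___0   (q4,1)→(q0,0,→)
state=q0 head=-2 tape=___0[_]__0   (q0,_)→(q4,_,←)
state=q4 head=-3 tape=___[0]___0   (q4,0)→(q0,_,←)
state=q0 head=-4 tape=__[_]____0   (q0,_)→(q4,_,←)
state=q4 head=-5 tape=_[_]_____0   (q4,_)→(q3,1,→)
state=q3 head=-4 tape=_1[_]____0   (q3,_)→(q0,1,→)
state=q0 head=-3 tape=_11[_]___0   (q0,_)→(q4,_,←)
state=q4 head=-4 tape=_1[1]____0   (q4,1)→(q0,0,→)
state=q0 head=-3 tape=_10[_]___0   (q0,_)→(q4,_,←)
state=q4 head=-4 tape=_1[0]____0   (q4,0)→(q0,_,←)
state=q0 head=-5 tape=_[1]_____0   (q0,1)→(q2,0,←)
state=q2 head=-6 tape=[_]0_____0   (q2,_)→(q1,#,→)
state=q1 head=-5 tape=#[0]_____0
After 23 steps: state q1, head at -5, tape #0_____0.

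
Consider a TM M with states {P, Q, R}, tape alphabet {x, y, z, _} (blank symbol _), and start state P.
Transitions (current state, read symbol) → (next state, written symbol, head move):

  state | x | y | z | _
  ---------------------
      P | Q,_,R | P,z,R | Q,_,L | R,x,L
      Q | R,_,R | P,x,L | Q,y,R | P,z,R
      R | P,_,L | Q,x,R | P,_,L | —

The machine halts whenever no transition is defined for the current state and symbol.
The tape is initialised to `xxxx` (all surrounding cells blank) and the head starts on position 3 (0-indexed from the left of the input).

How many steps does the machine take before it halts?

21

state=P head=3 tape=__xxx[x]____   (P,x)→(Q,_,R)
state=Q head=4 tape=__xxx_[_]___   (Q,_)→(P,z,R)
state=P head=5 tape=__xxx_z[_]__   (P,_)→(R,x,L)
state=R head=4 tape=__xxx_[z]x__   (R,z)→(P,_,L)
state=P head=3 tape=__xxx[_]_x__   (P,_)→(R,x,L)
state=R head=2 tape=__xx[x]x_x__   (R,x)→(P,_,L)
state=P head=1 tape=__x[x]_x_x__   (P,x)→(Q,_,R)
state=Q head=2 tape=__x_[_]x_x__   (Q,_)→(P,z,R)
state=P head=3 tape=__x_z[x]_x__   (P,x)→(Q,_,R)
state=Q head=4 tape=__x_z_[_]x__   (Q,_)→(P,z,R)
state=P head=5 tape=__x_z_z[x]__   (P,x)→(Q,_,R)
state=Q head=6 tape=__x_z_z_[_]_   (Q,_)→(P,z,R)
state=P head=7 tape=__x_z_z_z[_]   (P,_)→(R,x,L)
state=R head=6 tape=__x_z_z_[z]x   (R,z)→(P,_,L)
state=P head=5 tape=__x_z_z[_]_x   (P,_)→(R,x,L)
state=R head=4 tape=__x_z_[z]x_x   (R,z)→(P,_,L)
state=P head=3 tape=__x_z[_]_x_x   (P,_)→(R,x,L)
state=R head=2 tape=__x_[z]x_x_x   (R,z)→(P,_,L)
state=P head=1 tape=__x[_]_x_x_x   (P,_)→(R,x,L)
state=R head=0 tape=__[x]x_x_x_x   (R,x)→(P,_,L)
state=P head=-1 tape=_[_]_x_x_x_x   (P,_)→(R,x,L)
state=R head=-2 tape=[_]x_x_x_x_x
M halts after 21 transitions.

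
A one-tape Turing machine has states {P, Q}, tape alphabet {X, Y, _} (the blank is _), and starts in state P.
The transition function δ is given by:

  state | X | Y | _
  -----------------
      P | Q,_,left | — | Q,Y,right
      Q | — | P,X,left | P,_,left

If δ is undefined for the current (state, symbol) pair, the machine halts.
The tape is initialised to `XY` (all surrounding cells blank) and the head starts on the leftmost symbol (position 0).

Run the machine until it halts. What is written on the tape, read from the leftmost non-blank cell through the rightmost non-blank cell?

P | __[X]Y   read X → write _, move left, go to Q
Q | _[_]_Y   read _ → write _, move left, go to P
P | [_]__Y   read _ → write Y, move right, go to Q
Q | Y[_]_Y   read _ → write _, move left, go to P
P | [Y]__Y
The non-blank tape span at halt is Y__Y.

Y__Y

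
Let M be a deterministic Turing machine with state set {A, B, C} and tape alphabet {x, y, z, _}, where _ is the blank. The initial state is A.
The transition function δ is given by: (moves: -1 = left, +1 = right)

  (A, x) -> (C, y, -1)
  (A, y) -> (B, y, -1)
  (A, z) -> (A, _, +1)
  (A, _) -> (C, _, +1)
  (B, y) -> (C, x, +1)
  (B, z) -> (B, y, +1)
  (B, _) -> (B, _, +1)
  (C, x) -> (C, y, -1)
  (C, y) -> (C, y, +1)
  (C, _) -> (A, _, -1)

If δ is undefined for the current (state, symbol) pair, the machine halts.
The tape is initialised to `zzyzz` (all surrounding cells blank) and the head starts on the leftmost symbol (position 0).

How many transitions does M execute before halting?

state=A head=0 tape=[z]zyzz   (A,z)→(A,_,+1)
state=A head=1 tape=_[z]yzz   (A,z)→(A,_,+1)
state=A head=2 tape=__[y]zz   (A,y)→(B,y,-1)
state=B head=1 tape=_[_]yzz   (B,_)→(B,_,+1)
state=B head=2 tape=__[y]zz   (B,y)→(C,x,+1)
state=C head=3 tape=__x[z]z
M halts after 5 transitions.

5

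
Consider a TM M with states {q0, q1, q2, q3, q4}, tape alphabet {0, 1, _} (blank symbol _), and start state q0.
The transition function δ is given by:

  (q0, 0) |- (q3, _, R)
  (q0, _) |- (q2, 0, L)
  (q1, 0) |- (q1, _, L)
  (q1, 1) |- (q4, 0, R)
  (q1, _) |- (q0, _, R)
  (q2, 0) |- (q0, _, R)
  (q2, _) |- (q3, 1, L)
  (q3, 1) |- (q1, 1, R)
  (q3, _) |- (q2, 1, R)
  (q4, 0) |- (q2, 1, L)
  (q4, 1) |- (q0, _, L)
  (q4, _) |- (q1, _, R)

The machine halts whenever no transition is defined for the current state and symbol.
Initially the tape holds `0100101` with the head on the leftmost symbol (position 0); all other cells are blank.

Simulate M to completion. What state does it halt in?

q3

q0 | [0]100101   read 0 → write _, move R, go to q3
q3 | _[1]00101   read 1 → write 1, move R, go to q1
q1 | _1[0]0101   read 0 → write _, move L, go to q1
q1 | _[1]_0101   read 1 → write 0, move R, go to q4
q4 | _0[_]0101   read _ → write _, move R, go to q1
q1 | _0_[0]101   read 0 → write _, move L, go to q1
q1 | _0[_]_101   read _ → write _, move R, go to q0
q0 | _0_[_]101   read _ → write 0, move L, go to q2
q2 | _0[_]0101   read _ → write 1, move L, go to q3
q3 | _[0]10101
No transition is defined for (q3, 0); M halts in state q3.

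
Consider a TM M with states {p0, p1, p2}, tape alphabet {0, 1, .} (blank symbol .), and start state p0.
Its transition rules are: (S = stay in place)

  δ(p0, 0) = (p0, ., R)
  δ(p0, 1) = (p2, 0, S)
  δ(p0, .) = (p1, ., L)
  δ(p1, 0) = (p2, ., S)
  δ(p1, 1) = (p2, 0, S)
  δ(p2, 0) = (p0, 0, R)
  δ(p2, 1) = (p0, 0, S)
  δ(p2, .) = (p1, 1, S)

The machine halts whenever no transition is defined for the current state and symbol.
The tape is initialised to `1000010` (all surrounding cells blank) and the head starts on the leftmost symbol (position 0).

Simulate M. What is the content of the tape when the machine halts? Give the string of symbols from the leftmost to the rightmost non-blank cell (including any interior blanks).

0....0

p0 | [1]000010.   read 1 → write 0, move S, go to p2
p2 | [0]000010.   read 0 → write 0, move R, go to p0
p0 | 0[0]00010.   read 0 → write ., move R, go to p0
p0 | 0.[0]0010.   read 0 → write ., move R, go to p0
p0 | 0..[0]010.   read 0 → write ., move R, go to p0
p0 | 0...[0]10.   read 0 → write ., move R, go to p0
p0 | 0....[1]0.   read 1 → write 0, move S, go to p2
p2 | 0....[0]0.   read 0 → write 0, move R, go to p0
p0 | 0....0[0].   read 0 → write ., move R, go to p0
p0 | 0....0.[.]   read . → write ., move L, go to p1
p1 | 0....0[.].
The non-blank tape span at halt is 0....0.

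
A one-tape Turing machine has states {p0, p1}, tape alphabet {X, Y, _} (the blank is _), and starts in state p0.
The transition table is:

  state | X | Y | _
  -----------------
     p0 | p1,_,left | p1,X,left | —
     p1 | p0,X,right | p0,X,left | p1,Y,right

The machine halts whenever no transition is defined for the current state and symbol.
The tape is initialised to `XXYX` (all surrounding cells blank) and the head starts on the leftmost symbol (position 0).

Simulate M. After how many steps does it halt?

8

p0 | _[X]XYX   read X → write _, move left, go to p1
p1 | [_]_XYX   read _ → write Y, move right, go to p1
p1 | Y[_]XYX   read _ → write Y, move right, go to p1
p1 | YY[X]YX   read X → write X, move right, go to p0
p0 | YYX[Y]X   read Y → write X, move left, go to p1
p1 | YY[X]XX   read X → write X, move right, go to p0
p0 | YYX[X]X   read X → write _, move left, go to p1
p1 | YY[X]_X   read X → write X, move right, go to p0
p0 | YYX[_]X
M halts after 8 transitions.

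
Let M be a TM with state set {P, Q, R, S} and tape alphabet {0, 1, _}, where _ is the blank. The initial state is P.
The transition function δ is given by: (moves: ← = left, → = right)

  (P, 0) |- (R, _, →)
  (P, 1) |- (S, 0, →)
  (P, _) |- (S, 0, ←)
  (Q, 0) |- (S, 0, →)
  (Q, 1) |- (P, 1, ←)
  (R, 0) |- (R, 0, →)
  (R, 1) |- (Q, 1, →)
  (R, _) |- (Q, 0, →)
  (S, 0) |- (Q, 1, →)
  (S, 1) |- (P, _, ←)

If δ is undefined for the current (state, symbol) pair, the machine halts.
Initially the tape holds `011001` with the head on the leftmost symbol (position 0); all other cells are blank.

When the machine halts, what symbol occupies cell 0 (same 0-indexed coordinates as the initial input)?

P | [0]11001_   read 0 → write _, move →, go to R
R | _[1]1001_   read 1 → write 1, move →, go to Q
Q | _1[1]001_   read 1 → write 1, move ←, go to P
P | _[1]1001_   read 1 → write 0, move →, go to S
S | _0[1]001_   read 1 → write _, move ←, go to P
P | _[0]_001_   read 0 → write _, move →, go to R
R | __[_]001_   read _ → write 0, move →, go to Q
Q | __0[0]01_   read 0 → write 0, move →, go to S
S | __00[0]1_   read 0 → write 1, move →, go to Q
Q | __001[1]_   read 1 → write 1, move ←, go to P
P | __00[1]1_   read 1 → write 0, move →, go to S
S | __000[1]_   read 1 → write _, move ←, go to P
P | __00[0]__   read 0 → write _, move →, go to R
R | __00_[_]_   read _ → write 0, move →, go to Q
Q | __00_0[_]
Cell 0 holds _ when M halts.

_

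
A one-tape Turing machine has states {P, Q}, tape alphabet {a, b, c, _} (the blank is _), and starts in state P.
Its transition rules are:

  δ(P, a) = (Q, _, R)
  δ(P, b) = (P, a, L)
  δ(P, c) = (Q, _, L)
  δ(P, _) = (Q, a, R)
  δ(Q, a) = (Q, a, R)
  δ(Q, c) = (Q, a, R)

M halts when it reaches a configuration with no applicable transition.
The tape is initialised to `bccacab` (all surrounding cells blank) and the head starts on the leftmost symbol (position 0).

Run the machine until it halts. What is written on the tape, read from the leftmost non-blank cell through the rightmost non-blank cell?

aaaaaaab

state=P head=0 tape=_[b]ccacab   (P,b)→(P,a,L)
state=P head=-1 tape=[_]accacab   (P,_)→(Q,a,R)
state=Q head=0 tape=a[a]ccacab   (Q,a)→(Q,a,R)
state=Q head=1 tape=aa[c]cacab   (Q,c)→(Q,a,R)
state=Q head=2 tape=aaa[c]acab   (Q,c)→(Q,a,R)
state=Q head=3 tape=aaaa[a]cab   (Q,a)→(Q,a,R)
state=Q head=4 tape=aaaaa[c]ab   (Q,c)→(Q,a,R)
state=Q head=5 tape=aaaaaa[a]b   (Q,a)→(Q,a,R)
state=Q head=6 tape=aaaaaaa[b]
The non-blank tape span at halt is aaaaaaab.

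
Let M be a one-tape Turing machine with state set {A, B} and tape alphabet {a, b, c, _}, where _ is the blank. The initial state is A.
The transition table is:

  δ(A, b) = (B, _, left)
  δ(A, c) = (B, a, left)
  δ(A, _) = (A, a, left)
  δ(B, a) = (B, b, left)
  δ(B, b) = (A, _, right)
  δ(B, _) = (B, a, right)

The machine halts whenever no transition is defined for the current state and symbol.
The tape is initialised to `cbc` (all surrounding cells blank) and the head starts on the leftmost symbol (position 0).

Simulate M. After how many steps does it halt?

29

A | ___[c]bc_   read c → write a, move left, go to B
B | __[_]abc_   read _ → write a, move right, go to B
B | __a[a]bc_   read a → write b, move left, go to B
B | __[a]bbc_   read a → write b, move left, go to B
B | _[_]bbbc_   read _ → write a, move right, go to B
B | _a[b]bbc_   read b → write _, move right, go to A
A | _a_[b]bc_   read b → write _, move left, go to B
B | _a[_]_bc_   read _ → write a, move right, go to B
B | _aa[_]bc_   read _ → write a, move right, go to B
B | _aaa[b]c_   read b → write _, move right, go to A
A | _aaa_[c]_   read c → write a, move left, go to B
B | _aaa[_]a_   read _ → write a, move right, go to B
B | _aaaa[a]_   read a → write b, move left, go to B
B | _aaa[a]b_   read a → write b, move left, go to B
B | _aa[a]bb_   read a → write b, move left, go to B
B | _a[a]bbb_   read a → write b, move left, go to B
B | _[a]bbbb_   read a → write b, move left, go to B
B | [_]bbbbb_   read _ → write a, move right, go to B
B | a[b]bbbb_   read b → write _, move right, go to A
A | a_[b]bbb_   read b → write _, move left, go to B
B | a[_]_bbb_   read _ → write a, move right, go to B
B | aa[_]bbb_   read _ → write a, move right, go to B
B | aaa[b]bb_   read b → write _, move right, go to A
A | aaa_[b]b_   read b → write _, move left, go to B
B | aaa[_]_b_   read _ → write a, move right, go to B
B | aaaa[_]b_   read _ → write a, move right, go to B
B | aaaaa[b]_   read b → write _, move right, go to A
A | aaaaa_[_]   read _ → write a, move left, go to A
A | aaaaa[_]a   read _ → write a, move left, go to A
A | aaaa[a]aa
M halts after 29 transitions.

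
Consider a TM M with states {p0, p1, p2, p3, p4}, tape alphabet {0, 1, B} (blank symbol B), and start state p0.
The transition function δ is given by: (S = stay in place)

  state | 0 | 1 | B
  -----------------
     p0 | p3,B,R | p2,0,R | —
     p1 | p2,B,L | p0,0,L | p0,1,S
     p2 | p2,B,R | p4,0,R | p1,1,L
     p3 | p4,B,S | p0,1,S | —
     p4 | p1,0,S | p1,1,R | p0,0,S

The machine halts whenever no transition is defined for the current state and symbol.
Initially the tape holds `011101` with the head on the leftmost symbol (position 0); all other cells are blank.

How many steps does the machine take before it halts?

26

state=p0 head=0 tape=[0]11101BBB   (p0,0)→(p3,B,R)
state=p3 head=1 tape=B[1]1101BBB   (p3,1)→(p0,1,S)
state=p0 head=1 tape=B[1]1101BBB   (p0,1)→(p2,0,R)
state=p2 head=2 tape=B0[1]101BBB   (p2,1)→(p4,0,R)
state=p4 head=3 tape=B00[1]01BBB   (p4,1)→(p1,1,R)
state=p1 head=4 tape=B001[0]1BBB   (p1,0)→(p2,B,L)
state=p2 head=3 tape=B00[1]B1BBB   (p2,1)→(p4,0,R)
state=p4 head=4 tape=B000[B]1BBB   (p4,B)→(p0,0,S)
state=p0 head=4 tape=B000[0]1BBB   (p0,0)→(p3,B,R)
state=p3 head=5 tape=B000B[1]BBB   (p3,1)→(p0,1,S)
state=p0 head=5 tape=B000B[1]BBB   (p0,1)→(p2,0,R)
state=p2 head=6 tape=B000B0[B]BB   (p2,B)→(p1,1,L)
state=p1 head=5 tape=B000B[0]1BB   (p1,0)→(p2,B,L)
state=p2 head=4 tape=B000[B]B1BB   (p2,B)→(p1,1,L)
state=p1 head=3 tape=B00[0]1B1BB   (p1,0)→(p2,B,L)
state=p2 head=2 tape=B0[0]B1B1BB   (p2,0)→(p2,B,R)
state=p2 head=3 tape=B0B[B]1B1BB   (p2,B)→(p1,1,L)
state=p1 head=2 tape=B0[B]11B1BB   (p1,B)→(p0,1,S)
state=p0 head=2 tape=B0[1]11B1BB   (p0,1)→(p2,0,R)
state=p2 head=3 tape=B00[1]1B1BB   (p2,1)→(p4,0,R)
state=p4 head=4 tape=B000[1]B1BB   (p4,1)→(p1,1,R)
state=p1 head=5 tape=B0001[B]1BB   (p1,B)→(p0,1,S)
state=p0 head=5 tape=B0001[1]1BB   (p0,1)→(p2,0,R)
state=p2 head=6 tape=B00010[1]BB   (p2,1)→(p4,0,R)
state=p4 head=7 tape=B000100[B]B   (p4,B)→(p0,0,S)
state=p0 head=7 tape=B000100[0]B   (p0,0)→(p3,B,R)
state=p3 head=8 tape=B000100B[B]
M halts after 26 transitions.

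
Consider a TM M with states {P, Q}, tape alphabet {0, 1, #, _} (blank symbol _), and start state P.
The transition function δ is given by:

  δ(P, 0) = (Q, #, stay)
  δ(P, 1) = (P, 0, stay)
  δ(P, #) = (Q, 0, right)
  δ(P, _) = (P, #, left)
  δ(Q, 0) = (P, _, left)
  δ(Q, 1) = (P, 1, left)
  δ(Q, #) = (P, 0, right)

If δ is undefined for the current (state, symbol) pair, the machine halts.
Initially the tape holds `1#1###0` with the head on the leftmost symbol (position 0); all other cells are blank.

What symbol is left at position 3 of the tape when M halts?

P | [1]#1###0_   read 1 → write 0, move stay, go to P
P | [0]#1###0_   read 0 → write #, move stay, go to Q
Q | [#]#1###0_   read # → write 0, move right, go to P
P | 0[#]1###0_   read # → write 0, move right, go to Q
Q | 00[1]###0_   read 1 → write 1, move left, go to P
P | 0[0]1###0_   read 0 → write #, move stay, go to Q
Q | 0[#]1###0_   read # → write 0, move right, go to P
P | 00[1]###0_   read 1 → write 0, move stay, go to P
P | 00[0]###0_   read 0 → write #, move stay, go to Q
Q | 00[#]###0_   read # → write 0, move right, go to P
P | 000[#]##0_   read # → write 0, move right, go to Q
Q | 0000[#]#0_   read # → write 0, move right, go to P
P | 00000[#]0_   read # → write 0, move right, go to Q
Q | 000000[0]_   read 0 → write _, move left, go to P
P | 00000[0]__   read 0 → write #, move stay, go to Q
Q | 00000[#]__   read # → write 0, move right, go to P
P | 000000[_]_   read _ → write #, move left, go to P
P | 00000[0]#_   read 0 → write #, move stay, go to Q
Q | 00000[#]#_   read # → write 0, move right, go to P
P | 000000[#]_   read # → write 0, move right, go to Q
Q | 0000000[_]
Cell 3 holds 0 when M halts.

0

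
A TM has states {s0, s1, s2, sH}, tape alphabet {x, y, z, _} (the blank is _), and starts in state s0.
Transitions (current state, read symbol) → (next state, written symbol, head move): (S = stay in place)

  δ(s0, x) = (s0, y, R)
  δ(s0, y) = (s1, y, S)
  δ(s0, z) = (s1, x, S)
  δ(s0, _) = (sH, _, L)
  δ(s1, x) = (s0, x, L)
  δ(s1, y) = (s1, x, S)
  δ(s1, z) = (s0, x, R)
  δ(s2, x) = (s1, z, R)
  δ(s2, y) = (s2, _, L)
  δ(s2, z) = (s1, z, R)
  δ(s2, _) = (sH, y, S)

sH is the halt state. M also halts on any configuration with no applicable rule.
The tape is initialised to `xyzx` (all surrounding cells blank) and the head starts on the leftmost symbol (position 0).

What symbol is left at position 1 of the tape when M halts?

x

s0 | __[x]yzx   read x → write y, move R, go to s0
s0 | __y[y]zx   read y → write y, move S, go to s1
s1 | __y[y]zx   read y → write x, move S, go to s1
s1 | __y[x]zx   read x → write x, move L, go to s0
s0 | __[y]xzx   read y → write y, move S, go to s1
s1 | __[y]xzx   read y → write x, move S, go to s1
s1 | __[x]xzx   read x → write x, move L, go to s0
s0 | _[_]xxzx   read _ → write _, move L, go to sH
sH | [_]_xxzx
Cell 1 holds x when M halts.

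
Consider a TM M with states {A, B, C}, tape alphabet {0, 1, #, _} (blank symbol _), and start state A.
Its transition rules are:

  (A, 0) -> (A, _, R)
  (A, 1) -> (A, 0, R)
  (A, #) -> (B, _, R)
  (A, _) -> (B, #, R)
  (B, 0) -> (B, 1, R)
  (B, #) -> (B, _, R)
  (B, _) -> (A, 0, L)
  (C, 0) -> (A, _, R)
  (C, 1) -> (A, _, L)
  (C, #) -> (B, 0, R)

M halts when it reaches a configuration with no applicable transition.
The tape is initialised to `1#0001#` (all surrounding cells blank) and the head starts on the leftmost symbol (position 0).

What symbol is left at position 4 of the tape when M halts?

A | [1]#0001#   read 1 → write 0, move R, go to A
A | 0[#]0001#   read # → write _, move R, go to B
B | 0_[0]001#   read 0 → write 1, move R, go to B
B | 0_1[0]01#   read 0 → write 1, move R, go to B
B | 0_11[0]1#   read 0 → write 1, move R, go to B
B | 0_111[1]#
Cell 4 holds 1 when M halts.

1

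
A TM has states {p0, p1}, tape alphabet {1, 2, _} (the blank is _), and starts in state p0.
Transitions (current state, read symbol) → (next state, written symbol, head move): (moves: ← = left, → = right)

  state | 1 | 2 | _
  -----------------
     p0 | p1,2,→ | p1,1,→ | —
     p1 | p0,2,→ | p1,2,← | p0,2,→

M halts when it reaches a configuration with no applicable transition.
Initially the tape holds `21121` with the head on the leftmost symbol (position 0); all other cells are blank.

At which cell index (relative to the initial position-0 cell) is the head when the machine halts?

5

p0 | [2]1121_   read 2 → write 1, move →, go to p1
p1 | 1[1]121_   read 1 → write 2, move →, go to p0
p0 | 12[1]21_   read 1 → write 2, move →, go to p1
p1 | 122[2]1_   read 2 → write 2, move ←, go to p1
p1 | 12[2]21_   read 2 → write 2, move ←, go to p1
p1 | 1[2]221_   read 2 → write 2, move ←, go to p1
p1 | [1]2221_   read 1 → write 2, move →, go to p0
p0 | 2[2]221_   read 2 → write 1, move →, go to p1
p1 | 21[2]21_   read 2 → write 2, move ←, go to p1
p1 | 2[1]221_   read 1 → write 2, move →, go to p0
p0 | 22[2]21_   read 2 → write 1, move →, go to p1
p1 | 221[2]1_   read 2 → write 2, move ←, go to p1
p1 | 22[1]21_   read 1 → write 2, move →, go to p0
p0 | 222[2]1_   read 2 → write 1, move →, go to p1
p1 | 2221[1]_   read 1 → write 2, move →, go to p0
p0 | 22212[_]
At halt the head is at cell 5.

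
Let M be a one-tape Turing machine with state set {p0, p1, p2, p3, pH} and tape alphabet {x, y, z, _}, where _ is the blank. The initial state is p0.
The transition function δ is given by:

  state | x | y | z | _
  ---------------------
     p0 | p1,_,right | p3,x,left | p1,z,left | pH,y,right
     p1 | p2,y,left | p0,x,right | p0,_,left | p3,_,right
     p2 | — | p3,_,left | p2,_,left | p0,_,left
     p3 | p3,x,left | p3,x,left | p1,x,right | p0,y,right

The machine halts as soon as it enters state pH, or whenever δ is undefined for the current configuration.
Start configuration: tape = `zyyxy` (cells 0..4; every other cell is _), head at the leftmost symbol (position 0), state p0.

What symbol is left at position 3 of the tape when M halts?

state=p0 head=0 tape=__[z]yyxy__   (p0,z)→(p1,z,left)
state=p1 head=-1 tape=_[_]zyyxy__   (p1,_)→(p3,_,right)
state=p3 head=0 tape=__[z]yyxy__   (p3,z)→(p1,x,right)
state=p1 head=1 tape=__x[y]yxy__   (p1,y)→(p0,x,right)
state=p0 head=2 tape=__xx[y]xy__   (p0,y)→(p3,x,left)
state=p3 head=1 tape=__x[x]xxy__   (p3,x)→(p3,x,left)
state=p3 head=0 tape=__[x]xxxy__   (p3,x)→(p3,x,left)
state=p3 head=-1 tape=_[_]xxxxy__   (p3,_)→(p0,y,right)
state=p0 head=0 tape=_y[x]xxxy__   (p0,x)→(p1,_,right)
state=p1 head=1 tape=_y_[x]xxy__   (p1,x)→(p2,y,left)
state=p2 head=0 tape=_y[_]yxxy__   (p2,_)→(p0,_,left)
state=p0 head=-1 tape=_[y]_yxxy__   (p0,y)→(p3,x,left)
state=p3 head=-2 tape=[_]x_yxxy__   (p3,_)→(p0,y,right)
state=p0 head=-1 tape=y[x]_yxxy__   (p0,x)→(p1,_,right)
state=p1 head=0 tape=y_[_]yxxy__   (p1,_)→(p3,_,right)
state=p3 head=1 tape=y__[y]xxy__   (p3,y)→(p3,x,left)
state=p3 head=0 tape=y_[_]xxxy__   (p3,_)→(p0,y,right)
state=p0 head=1 tape=y_y[x]xxy__   (p0,x)→(p1,_,right)
state=p1 head=2 tape=y_y_[x]xy__   (p1,x)→(p2,y,left)
state=p2 head=1 tape=y_y[_]yxy__   (p2,_)→(p0,_,left)
state=p0 head=0 tape=y_[y]_yxy__   (p0,y)→(p3,x,left)
state=p3 head=-1 tape=y[_]x_yxy__   (p3,_)→(p0,y,right)
state=p0 head=0 tape=yy[x]_yxy__   (p0,x)→(p1,_,right)
state=p1 head=1 tape=yy_[_]yxy__   (p1,_)→(p3,_,right)
state=p3 head=2 tape=yy__[y]xy__   (p3,y)→(p3,x,left)
state=p3 head=1 tape=yy_[_]xxy__   (p3,_)→(p0,y,right)
state=p0 head=2 tape=yy_y[x]xy__   (p0,x)→(p1,_,right)
state=p1 head=3 tape=yy_y_[x]y__   (p1,x)→(p2,y,left)
state=p2 head=2 tape=yy_y[_]yy__   (p2,_)→(p0,_,left)
state=p0 head=1 tape=yy_[y]_yy__   (p0,y)→(p3,x,left)
state=p3 head=0 tape=yy[_]x_yy__   (p3,_)→(p0,y,right)
state=p0 head=1 tape=yyy[x]_yy__   (p0,x)→(p1,_,right)
state=p1 head=2 tape=yyy_[_]yy__   (p1,_)→(p3,_,right)
state=p3 head=3 tape=yyy__[y]y__   (p3,y)→(p3,x,left)
state=p3 head=2 tape=yyy_[_]xy__   (p3,_)→(p0,y,right)
state=p0 head=3 tape=yyy_y[x]y__   (p0,x)→(p1,_,right)
state=p1 head=4 tape=yyy_y_[y]__   (p1,y)→(p0,x,right)
state=p0 head=5 tape=yyy_y_x[_]_   (p0,_)→(pH,y,right)
state=pH head=6 tape=yyy_y_xy[_]
Cell 3 holds _ when M halts.

_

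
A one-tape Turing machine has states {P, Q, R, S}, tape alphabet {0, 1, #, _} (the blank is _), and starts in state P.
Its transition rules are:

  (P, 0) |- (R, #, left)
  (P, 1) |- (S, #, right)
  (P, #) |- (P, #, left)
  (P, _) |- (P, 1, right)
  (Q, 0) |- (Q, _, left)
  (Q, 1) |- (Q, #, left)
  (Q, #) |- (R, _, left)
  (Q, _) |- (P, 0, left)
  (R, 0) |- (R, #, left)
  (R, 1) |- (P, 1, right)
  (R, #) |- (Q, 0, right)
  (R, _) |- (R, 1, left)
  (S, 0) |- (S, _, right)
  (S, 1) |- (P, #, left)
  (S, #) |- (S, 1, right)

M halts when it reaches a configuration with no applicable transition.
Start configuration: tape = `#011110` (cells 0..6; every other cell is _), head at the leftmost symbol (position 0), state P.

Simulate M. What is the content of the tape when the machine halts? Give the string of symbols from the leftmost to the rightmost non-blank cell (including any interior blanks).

state=P head=0 tape=_[#]011110_   (P,#)→(P,#,left)
state=P head=-1 tape=[_]#011110_   (P,_)→(P,1,right)
state=P head=0 tape=1[#]011110_   (P,#)→(P,#,left)
state=P head=-1 tape=[1]#011110_   (P,1)→(S,#,right)
state=S head=0 tape=#[#]011110_   (S,#)→(S,1,right)
state=S head=1 tape=#1[0]11110_   (S,0)→(S,_,right)
state=S head=2 tape=#1_[1]1110_   (S,1)→(P,#,left)
state=P head=1 tape=#1[_]#1110_   (P,_)→(P,1,right)
state=P head=2 tape=#11[#]1110_   (P,#)→(P,#,left)
state=P head=1 tape=#1[1]#1110_   (P,1)→(S,#,right)
state=S head=2 tape=#1#[#]1110_   (S,#)→(S,1,right)
state=S head=3 tape=#1#1[1]110_   (S,1)→(P,#,left)
state=P head=2 tape=#1#[1]#110_   (P,1)→(S,#,right)
state=S head=3 tape=#1##[#]110_   (S,#)→(S,1,right)
state=S head=4 tape=#1##1[1]10_   (S,1)→(P,#,left)
state=P head=3 tape=#1##[1]#10_   (P,1)→(S,#,right)
state=S head=4 tape=#1###[#]10_   (S,#)→(S,1,right)
state=S head=5 tape=#1###1[1]0_   (S,1)→(P,#,left)
state=P head=4 tape=#1###[1]#0_   (P,1)→(S,#,right)
state=S head=5 tape=#1####[#]0_   (S,#)→(S,1,right)
state=S head=6 tape=#1####1[0]_   (S,0)→(S,_,right)
state=S head=7 tape=#1####1_[_]
The non-blank tape span at halt is #1####1.

#1####1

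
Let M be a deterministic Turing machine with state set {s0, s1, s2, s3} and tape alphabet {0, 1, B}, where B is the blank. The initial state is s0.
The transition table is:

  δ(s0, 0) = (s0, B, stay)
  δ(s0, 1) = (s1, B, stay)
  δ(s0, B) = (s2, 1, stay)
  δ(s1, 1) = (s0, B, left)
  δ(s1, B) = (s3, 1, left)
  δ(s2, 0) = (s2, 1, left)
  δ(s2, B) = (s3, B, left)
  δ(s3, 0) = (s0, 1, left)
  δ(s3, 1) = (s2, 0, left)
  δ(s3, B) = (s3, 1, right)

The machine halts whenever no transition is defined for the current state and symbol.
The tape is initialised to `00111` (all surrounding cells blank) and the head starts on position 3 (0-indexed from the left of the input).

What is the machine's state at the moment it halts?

s2

s0 | BB001[1]1   read 1 → write B, move stay, go to s1
s1 | BB001[B]1   read B → write 1, move left, go to s3
s3 | BB00[1]11   read 1 → write 0, move left, go to s2
s2 | BB0[0]011   read 0 → write 1, move left, go to s2
s2 | BB[0]1011   read 0 → write 1, move left, go to s2
s2 | B[B]11011   read B → write B, move left, go to s3
s3 | [B]B11011   read B → write 1, move right, go to s3
s3 | 1[B]11011   read B → write 1, move right, go to s3
s3 | 11[1]1011   read 1 → write 0, move left, go to s2
s2 | 1[1]01011
No transition is defined for (s2, 1); M halts in state s2.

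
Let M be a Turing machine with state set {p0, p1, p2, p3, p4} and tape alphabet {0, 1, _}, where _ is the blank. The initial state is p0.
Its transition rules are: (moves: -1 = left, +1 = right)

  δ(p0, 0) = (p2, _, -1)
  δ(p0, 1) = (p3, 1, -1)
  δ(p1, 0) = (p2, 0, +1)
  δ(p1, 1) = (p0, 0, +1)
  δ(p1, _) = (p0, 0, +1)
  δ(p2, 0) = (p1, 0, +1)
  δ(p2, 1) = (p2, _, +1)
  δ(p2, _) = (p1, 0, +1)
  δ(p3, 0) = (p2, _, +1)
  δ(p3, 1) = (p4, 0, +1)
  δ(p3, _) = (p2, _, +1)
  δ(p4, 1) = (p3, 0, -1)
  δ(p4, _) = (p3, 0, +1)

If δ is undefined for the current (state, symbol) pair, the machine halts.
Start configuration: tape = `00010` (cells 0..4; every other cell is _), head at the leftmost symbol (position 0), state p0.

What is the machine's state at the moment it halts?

p0

p0 | _[0]0010__   read 0 → write _, move -1, go to p2
p2 | [_]_0010__   read _ → write 0, move +1, go to p1
p1 | 0[_]0010__   read _ → write 0, move +1, go to p0
p0 | 00[0]010__   read 0 → write _, move -1, go to p2
p2 | 0[0]_010__   read 0 → write 0, move +1, go to p1
p1 | 00[_]010__   read _ → write 0, move +1, go to p0
p0 | 000[0]10__   read 0 → write _, move -1, go to p2
p2 | 00[0]_10__   read 0 → write 0, move +1, go to p1
p1 | 000[_]10__   read _ → write 0, move +1, go to p0
p0 | 0000[1]0__   read 1 → write 1, move -1, go to p3
p3 | 000[0]10__   read 0 → write _, move +1, go to p2
p2 | 000_[1]0__   read 1 → write _, move +1, go to p2
p2 | 000__[0]__   read 0 → write 0, move +1, go to p1
p1 | 000__0[_]_   read _ → write 0, move +1, go to p0
p0 | 000__00[_]
No transition is defined for (p0, _); M halts in state p0.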